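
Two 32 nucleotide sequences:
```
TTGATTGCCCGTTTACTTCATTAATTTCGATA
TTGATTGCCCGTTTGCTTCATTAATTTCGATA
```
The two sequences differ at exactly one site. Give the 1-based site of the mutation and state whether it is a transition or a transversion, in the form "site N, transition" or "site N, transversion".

Site 15 changes A→G. A is a purine and G is a purine, so this is a transition.

site 15, transition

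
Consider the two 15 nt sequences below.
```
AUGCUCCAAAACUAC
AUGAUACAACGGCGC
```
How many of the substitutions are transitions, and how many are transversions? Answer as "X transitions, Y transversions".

Mismatches (1-based):
base 4: C→A (pyrimidine→purine, transversion)
base 6: C→A (pyrimidine→purine, transversion)
base 10: A→C (purine→pyrimidine, transversion)
base 11: A→G (purine→purine, transition)
base 12: C→G (pyrimidine→purine, transversion)
base 13: U→C (pyrimidine→pyrimidine, transition)
base 14: A→G (purine→purine, transition)

3 transitions, 4 transversions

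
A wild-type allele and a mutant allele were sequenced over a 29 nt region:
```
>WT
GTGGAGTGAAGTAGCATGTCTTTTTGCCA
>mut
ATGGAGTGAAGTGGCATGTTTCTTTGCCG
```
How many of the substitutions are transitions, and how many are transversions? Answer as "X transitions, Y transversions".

Mismatches (1-based):
position 1: G→A (purine→purine, transition)
position 13: A→G (purine→purine, transition)
position 20: C→T (pyrimidine→pyrimidine, transition)
position 22: T→C (pyrimidine→pyrimidine, transition)
position 29: A→G (purine→purine, transition)

5 transitions, 0 transversions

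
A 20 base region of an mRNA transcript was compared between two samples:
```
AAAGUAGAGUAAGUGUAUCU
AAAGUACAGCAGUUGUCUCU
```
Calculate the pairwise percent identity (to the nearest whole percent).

Mismatches at positions 7, 10, 12, 13, 17 (1-based): 5 of 20.
Identical positions: 15/20 = 75% → 75%.

75%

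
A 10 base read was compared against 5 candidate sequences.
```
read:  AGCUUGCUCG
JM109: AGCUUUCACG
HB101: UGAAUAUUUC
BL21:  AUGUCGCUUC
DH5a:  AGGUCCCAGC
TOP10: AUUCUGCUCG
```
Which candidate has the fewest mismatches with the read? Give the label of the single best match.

JM109

Hamming distances to read — JM109: 2; HB101: 7; BL21: 5; DH5a: 6; TOP10: 3.
Smallest is JM109 with 2 mismatches.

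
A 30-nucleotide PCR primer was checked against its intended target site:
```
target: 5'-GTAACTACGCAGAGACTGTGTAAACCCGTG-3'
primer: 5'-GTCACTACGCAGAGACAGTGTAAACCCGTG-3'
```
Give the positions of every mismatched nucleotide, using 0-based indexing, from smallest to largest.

2, 16

Scanning 0-based: 2: A/C; 16: T/A.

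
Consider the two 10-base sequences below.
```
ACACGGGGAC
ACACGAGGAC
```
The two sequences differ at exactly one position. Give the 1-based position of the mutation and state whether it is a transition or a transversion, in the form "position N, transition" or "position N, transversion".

Position 6 changes G→A. G is a purine and A is a purine, so this is a transition.

position 6, transition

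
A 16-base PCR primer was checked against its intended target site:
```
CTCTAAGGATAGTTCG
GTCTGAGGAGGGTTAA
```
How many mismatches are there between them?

6

Mismatches (1-based): position 1: C→G; position 5: A→G; position 10: T→G; position 11: A→G; position 15: C→A; position 16: G→A.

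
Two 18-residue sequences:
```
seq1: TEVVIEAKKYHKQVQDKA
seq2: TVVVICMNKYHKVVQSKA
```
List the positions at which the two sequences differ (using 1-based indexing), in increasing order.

Differences at position 2 (E→V), position 6 (E→C), position 7 (A→M), position 8 (K→N), position 13 (Q→V), position 16 (D→S).

2, 6, 7, 8, 13, 16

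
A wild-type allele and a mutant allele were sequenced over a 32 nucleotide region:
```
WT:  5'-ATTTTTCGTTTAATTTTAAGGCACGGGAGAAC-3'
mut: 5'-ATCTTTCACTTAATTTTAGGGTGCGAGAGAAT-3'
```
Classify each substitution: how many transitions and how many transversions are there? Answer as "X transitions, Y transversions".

8 transitions, 0 transversions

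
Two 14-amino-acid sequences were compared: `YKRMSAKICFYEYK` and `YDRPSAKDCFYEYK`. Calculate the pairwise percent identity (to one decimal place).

78.6%

3 positions differ (2, 4, 8), so 11 of 14 match: 11/14 = 78.57%.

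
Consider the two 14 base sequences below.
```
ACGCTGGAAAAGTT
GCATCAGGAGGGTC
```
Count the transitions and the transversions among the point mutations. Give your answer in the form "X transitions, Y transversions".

Transitions (purine↔purine or pyrimidine↔pyrimidine): 1 A→G, 3 G→A, 4 C→T, 5 T→C, 6 G→A, 8 A→G, 10 A→G, 11 A→G, 14 T→C.
Transversions (purine↔pyrimidine): none.

9 transitions, 0 transversions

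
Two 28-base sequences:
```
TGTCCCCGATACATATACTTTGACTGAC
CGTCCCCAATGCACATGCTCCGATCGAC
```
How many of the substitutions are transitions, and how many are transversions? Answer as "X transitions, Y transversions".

9 transitions, 0 transversions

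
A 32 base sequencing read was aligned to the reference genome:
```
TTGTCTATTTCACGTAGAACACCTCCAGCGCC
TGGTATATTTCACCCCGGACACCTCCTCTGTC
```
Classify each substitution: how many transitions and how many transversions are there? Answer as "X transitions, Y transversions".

4 transitions, 6 transversions

Transitions (purine↔purine or pyrimidine↔pyrimidine): 15 T→C, 18 A→G, 29 C→T, 31 C→T.
Transversions (purine↔pyrimidine): 2 T→G, 5 C→A, 14 G→C, 16 A→C, 27 A→T, 28 G→C.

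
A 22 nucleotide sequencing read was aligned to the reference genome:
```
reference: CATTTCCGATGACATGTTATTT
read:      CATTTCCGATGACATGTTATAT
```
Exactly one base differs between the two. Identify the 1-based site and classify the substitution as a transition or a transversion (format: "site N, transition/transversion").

Site 21 changes T→A. T is a pyrimidine and A is a purine, so this is a transversion.

site 21, transversion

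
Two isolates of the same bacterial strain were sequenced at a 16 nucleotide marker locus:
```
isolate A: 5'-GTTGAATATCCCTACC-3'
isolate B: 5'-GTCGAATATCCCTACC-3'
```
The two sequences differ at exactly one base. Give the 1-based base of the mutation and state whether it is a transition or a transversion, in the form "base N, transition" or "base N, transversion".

base 3, transition

Base 3 changes T→C. T is a pyrimidine and C is a pyrimidine, so this is a transition.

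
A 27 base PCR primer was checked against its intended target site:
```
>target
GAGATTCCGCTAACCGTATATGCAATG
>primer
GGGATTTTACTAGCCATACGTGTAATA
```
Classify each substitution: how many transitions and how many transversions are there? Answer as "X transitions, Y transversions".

10 transitions, 0 transversions

Mismatches (1-based):
base 2: A→G (purine→purine, transition)
base 7: C→T (pyrimidine→pyrimidine, transition)
base 8: C→T (pyrimidine→pyrimidine, transition)
base 9: G→A (purine→purine, transition)
base 13: A→G (purine→purine, transition)
base 16: G→A (purine→purine, transition)
base 19: T→C (pyrimidine→pyrimidine, transition)
base 20: A→G (purine→purine, transition)
base 23: C→T (pyrimidine→pyrimidine, transition)
base 27: G→A (purine→purine, transition)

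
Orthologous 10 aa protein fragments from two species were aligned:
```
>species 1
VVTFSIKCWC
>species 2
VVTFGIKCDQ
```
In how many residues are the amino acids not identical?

3

Comparing position by position, 3 residues differ: 5 (S/G), 9 (W/D), 10 (C/Q).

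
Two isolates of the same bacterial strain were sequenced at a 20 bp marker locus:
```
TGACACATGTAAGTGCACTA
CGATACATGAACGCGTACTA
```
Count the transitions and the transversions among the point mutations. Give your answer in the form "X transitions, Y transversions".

Transitions (purine↔purine or pyrimidine↔pyrimidine): 1 T→C, 4 C→T, 14 T→C, 16 C→T.
Transversions (purine↔pyrimidine): 10 T→A, 12 A→C.

4 transitions, 2 transversions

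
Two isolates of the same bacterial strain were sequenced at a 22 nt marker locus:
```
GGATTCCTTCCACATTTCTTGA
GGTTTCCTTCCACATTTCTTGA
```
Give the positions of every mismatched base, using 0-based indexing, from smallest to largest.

2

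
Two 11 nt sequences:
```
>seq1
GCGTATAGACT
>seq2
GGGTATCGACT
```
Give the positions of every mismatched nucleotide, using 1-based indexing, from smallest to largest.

2, 7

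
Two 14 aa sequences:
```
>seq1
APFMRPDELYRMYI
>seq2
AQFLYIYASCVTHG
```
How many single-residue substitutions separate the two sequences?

Comparing position by position, 12 positions differ: 2 (P/Q), 4 (M/L), 5 (R/Y), 6 (P/I), 7 (D/Y), 8 (E/A), 9 (L/S), 10 (Y/C), 11 (R/V), 12 (M/T), 13 (Y/H), 14 (I/G).

12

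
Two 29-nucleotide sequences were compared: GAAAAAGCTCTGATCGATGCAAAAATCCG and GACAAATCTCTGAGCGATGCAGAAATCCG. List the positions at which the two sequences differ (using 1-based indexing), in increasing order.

Scanning 1-based: 3: A/C; 7: G/T; 14: T/G; 22: A/G.

3, 7, 14, 22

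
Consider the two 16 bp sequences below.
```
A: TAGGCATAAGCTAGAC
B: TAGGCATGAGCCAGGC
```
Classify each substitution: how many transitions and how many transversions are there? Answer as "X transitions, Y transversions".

Transitions (purine↔purine or pyrimidine↔pyrimidine): 8 A→G, 12 T→C, 15 A→G.
Transversions (purine↔pyrimidine): none.

3 transitions, 0 transversions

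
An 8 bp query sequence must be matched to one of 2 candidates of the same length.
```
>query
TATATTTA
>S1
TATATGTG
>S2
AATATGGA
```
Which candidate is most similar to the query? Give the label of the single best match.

S1

S1 differs at 2 sites; S2 differs at 3 sites. The closest is S1.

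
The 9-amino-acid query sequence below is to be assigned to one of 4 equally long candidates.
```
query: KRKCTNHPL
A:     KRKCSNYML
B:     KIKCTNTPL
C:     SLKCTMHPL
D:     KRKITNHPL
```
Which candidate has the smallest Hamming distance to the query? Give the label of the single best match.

A differs at 3 positions; B differs at 2 positions; C differs at 3 positions; D differs at 1 position. The closest is D.

D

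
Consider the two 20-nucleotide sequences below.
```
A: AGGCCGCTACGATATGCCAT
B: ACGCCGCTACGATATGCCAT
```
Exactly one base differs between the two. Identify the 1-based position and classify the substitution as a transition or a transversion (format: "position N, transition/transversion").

position 2, transversion

The sequences differ only at position 2: G→C (purine→pyrimidine), a transversion.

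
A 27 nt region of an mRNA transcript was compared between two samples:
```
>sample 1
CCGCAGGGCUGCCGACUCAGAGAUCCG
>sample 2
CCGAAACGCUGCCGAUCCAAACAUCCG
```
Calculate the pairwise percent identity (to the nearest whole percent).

74%

Mismatches at positions 4, 6, 7, 16, 17, 20, 22 (1-based): 7 of 27.
Identical positions: 20/27 = 74.07% → 74%.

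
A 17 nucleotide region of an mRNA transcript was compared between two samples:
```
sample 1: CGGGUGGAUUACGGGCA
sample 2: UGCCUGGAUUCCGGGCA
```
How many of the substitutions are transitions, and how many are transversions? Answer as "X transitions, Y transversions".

1 transition, 3 transversions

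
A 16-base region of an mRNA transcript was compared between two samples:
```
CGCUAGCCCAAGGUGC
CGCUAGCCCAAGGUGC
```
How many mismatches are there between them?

0

No positions differ; the sequences are identical.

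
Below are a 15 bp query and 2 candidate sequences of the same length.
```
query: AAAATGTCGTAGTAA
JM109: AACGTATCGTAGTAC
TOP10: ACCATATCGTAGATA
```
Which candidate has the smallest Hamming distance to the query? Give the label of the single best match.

JM109

JM109 differs at 4 positions; TOP10 differs at 5 positions. The closest is JM109.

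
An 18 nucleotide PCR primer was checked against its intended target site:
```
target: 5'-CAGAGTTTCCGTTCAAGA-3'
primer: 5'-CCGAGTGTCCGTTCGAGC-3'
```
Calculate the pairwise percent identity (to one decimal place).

77.8%

4 positions differ (2, 7, 15, 18), so 14 of 18 match: 14/18 = 77.78%.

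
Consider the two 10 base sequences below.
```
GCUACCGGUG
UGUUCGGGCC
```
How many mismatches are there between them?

Comparing position by position, 6 sites differ: 1 (G/U), 2 (C/G), 4 (A/U), 6 (C/G), 9 (U/C), 10 (G/C).

6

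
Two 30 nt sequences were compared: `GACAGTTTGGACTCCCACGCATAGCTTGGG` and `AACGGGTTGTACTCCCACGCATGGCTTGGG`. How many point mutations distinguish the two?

Comparing position by position, 5 sites differ: 1 (G/A), 4 (A/G), 6 (T/G), 10 (G/T), 23 (A/G).

5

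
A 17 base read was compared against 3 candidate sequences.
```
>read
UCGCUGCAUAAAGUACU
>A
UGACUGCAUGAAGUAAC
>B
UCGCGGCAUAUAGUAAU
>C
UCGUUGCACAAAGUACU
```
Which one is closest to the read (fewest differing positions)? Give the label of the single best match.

C

A differs at 5 positions; B differs at 3 positions; C differs at 2 positions. The closest is C.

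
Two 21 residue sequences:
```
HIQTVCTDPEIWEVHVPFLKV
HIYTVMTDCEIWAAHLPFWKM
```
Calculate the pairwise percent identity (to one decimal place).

61.9%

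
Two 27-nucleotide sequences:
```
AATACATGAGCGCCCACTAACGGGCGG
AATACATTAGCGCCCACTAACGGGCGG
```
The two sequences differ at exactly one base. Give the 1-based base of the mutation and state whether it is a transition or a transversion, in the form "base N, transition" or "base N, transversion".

Base 8 changes G→T. G is a purine and T is a pyrimidine, so this is a transversion.

base 8, transversion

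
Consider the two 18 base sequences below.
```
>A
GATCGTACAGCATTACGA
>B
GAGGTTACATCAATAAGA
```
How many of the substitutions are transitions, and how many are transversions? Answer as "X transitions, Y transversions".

0 transitions, 6 transversions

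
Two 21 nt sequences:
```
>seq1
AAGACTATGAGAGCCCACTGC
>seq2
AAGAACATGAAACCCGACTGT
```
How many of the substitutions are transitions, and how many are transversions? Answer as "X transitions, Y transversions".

Mismatches (1-based):
position 5: C→A (pyrimidine→purine, transversion)
position 6: T→C (pyrimidine→pyrimidine, transition)
position 11: G→A (purine→purine, transition)
position 13: G→C (purine→pyrimidine, transversion)
position 16: C→G (pyrimidine→purine, transversion)
position 21: C→T (pyrimidine→pyrimidine, transition)

3 transitions, 3 transversions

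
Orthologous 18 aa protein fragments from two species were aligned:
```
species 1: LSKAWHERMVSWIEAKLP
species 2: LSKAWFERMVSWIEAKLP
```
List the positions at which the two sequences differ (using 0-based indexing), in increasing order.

5

Scanning 0-based: 5: H/F.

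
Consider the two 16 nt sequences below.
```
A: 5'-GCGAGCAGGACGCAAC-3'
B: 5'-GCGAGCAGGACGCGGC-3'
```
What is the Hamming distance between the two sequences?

The sequences differ at sites 14, 15 (1-based) — 2 in total.

2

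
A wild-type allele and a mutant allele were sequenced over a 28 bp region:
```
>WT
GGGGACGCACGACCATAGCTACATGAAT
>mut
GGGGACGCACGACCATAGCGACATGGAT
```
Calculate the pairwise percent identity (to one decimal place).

92.9%

Mismatches at positions 20, 26 (1-based): 2 of 28.
Identical positions: 26/28 = 92.86% → 92.9%.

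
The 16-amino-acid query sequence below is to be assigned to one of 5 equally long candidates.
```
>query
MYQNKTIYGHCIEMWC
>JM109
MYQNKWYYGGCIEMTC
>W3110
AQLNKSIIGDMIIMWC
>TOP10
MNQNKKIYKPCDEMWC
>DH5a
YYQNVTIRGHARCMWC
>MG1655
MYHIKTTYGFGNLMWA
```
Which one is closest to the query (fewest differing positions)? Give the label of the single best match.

Hamming distances to query — JM109: 4; W3110: 8; TOP10: 5; DH5a: 6; MG1655: 8.
Smallest is JM109 with 4 mismatches.

JM109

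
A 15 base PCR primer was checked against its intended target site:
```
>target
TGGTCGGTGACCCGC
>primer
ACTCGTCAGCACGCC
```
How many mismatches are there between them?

12

The sequences differ at bases 1, 2, 3, 4, 5, 6, 7, 8, 10, 11, 13, 14 (1-based) — 12 in total.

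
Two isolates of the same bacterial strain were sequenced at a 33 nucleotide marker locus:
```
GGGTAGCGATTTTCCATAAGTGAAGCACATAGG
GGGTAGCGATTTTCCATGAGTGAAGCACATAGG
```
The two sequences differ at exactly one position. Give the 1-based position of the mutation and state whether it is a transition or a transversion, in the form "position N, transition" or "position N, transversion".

position 18, transition

The sequences differ only at position 18: A→G (purine→purine), a transition.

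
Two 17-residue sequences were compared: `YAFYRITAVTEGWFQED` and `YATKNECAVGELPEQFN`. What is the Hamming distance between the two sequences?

Comparing position by position, 11 positions differ: 3 (F/T), 4 (Y/K), 5 (R/N), 6 (I/E), 7 (T/C), 10 (T/G), 12 (G/L), 13 (W/P), 14 (F/E), 16 (E/F), 17 (D/N).

11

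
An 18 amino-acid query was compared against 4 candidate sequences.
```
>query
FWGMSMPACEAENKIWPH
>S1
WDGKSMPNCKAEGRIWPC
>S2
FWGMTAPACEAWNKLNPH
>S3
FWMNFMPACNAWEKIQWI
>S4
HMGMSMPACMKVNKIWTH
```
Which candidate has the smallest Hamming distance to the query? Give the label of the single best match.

S1 differs at 8 positions; S2 differs at 5 positions; S3 differs at 9 positions; S4 differs at 6 positions. The closest is S2.

S2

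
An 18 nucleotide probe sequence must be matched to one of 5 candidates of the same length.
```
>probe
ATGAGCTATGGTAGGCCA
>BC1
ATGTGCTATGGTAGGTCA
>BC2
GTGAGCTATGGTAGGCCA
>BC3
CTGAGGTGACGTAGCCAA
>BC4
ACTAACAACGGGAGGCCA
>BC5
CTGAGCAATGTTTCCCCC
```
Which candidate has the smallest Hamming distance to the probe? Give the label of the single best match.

Hamming distances to probe — BC1: 2; BC2: 1; BC3: 7; BC4: 6; BC5: 7.
Smallest is BC2 with 1 mismatch.

BC2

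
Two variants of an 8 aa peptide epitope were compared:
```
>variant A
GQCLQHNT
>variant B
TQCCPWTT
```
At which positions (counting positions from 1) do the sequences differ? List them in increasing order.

Differences at position 1 (G→T), position 4 (L→C), position 5 (Q→P), position 6 (H→W), position 7 (N→T).

1, 4, 5, 6, 7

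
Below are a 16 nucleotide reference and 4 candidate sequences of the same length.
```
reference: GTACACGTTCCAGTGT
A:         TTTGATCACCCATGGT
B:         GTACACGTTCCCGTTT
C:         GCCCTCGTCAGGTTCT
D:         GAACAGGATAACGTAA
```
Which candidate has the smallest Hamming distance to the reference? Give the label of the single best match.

Hamming distances to reference — A: 9; B: 2; C: 9; D: 8.
Smallest is B with 2 mismatches.

B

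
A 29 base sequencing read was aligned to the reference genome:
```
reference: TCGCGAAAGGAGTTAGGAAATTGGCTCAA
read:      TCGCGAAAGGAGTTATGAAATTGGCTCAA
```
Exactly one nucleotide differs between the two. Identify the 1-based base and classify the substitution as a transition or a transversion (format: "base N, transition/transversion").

The sequences differ only at base 16: G→T (purine→pyrimidine), a transversion.

base 16, transversion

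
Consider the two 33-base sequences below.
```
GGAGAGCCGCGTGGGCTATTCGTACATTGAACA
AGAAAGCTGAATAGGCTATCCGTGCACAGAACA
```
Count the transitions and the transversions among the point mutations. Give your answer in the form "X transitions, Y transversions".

8 transitions, 2 transversions

Transitions (purine↔purine or pyrimidine↔pyrimidine): 1 G→A, 4 G→A, 8 C→T, 11 G→A, 13 G→A, 20 T→C, 24 A→G, 27 T→C.
Transversions (purine↔pyrimidine): 10 C→A, 28 T→A.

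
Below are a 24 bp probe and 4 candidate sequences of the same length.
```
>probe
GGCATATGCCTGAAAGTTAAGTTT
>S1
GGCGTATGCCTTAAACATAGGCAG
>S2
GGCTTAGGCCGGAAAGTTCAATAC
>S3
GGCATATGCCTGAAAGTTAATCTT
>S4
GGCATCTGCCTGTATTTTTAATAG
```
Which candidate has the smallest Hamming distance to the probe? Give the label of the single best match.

S3

Hamming distances to probe — S1: 8; S2: 7; S3: 2; S4: 8.
Smallest is S3 with 2 mismatches.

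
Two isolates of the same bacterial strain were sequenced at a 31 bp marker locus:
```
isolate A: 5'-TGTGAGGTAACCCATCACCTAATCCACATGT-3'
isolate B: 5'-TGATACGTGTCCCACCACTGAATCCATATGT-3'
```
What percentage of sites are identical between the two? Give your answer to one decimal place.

9 positions differ (3, 4, 6, 9, 10, 15, 19, 20, 27), so 22 of 31 match: 22/31 = 70.97%.

71.0%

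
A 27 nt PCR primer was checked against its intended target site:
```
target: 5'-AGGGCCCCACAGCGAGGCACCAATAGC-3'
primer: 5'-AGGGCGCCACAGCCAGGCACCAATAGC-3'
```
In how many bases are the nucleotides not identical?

Comparing position by position, 2 bases differ: 6 (C/G), 14 (G/C).

2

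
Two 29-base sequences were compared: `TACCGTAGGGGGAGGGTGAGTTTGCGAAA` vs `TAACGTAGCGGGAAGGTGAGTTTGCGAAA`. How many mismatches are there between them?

3

Mismatches (1-based): site 3: C→A; site 9: G→C; site 14: G→A.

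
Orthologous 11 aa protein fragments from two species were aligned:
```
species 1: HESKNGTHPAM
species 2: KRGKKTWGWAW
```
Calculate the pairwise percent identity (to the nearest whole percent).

Mismatches at positions 1, 2, 3, 5, 6, 7, 8, 9, 11 (1-based): 9 of 11.
Identical positions: 2/11 = 18.18% → 18%.

18%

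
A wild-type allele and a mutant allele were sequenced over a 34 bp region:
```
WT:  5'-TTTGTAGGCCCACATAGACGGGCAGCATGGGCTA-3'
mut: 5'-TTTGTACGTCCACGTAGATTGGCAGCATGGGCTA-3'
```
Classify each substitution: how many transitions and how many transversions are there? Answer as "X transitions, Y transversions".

Transitions (purine↔purine or pyrimidine↔pyrimidine): 9 C→T, 14 A→G, 19 C→T.
Transversions (purine↔pyrimidine): 7 G→C, 20 G→T.

3 transitions, 2 transversions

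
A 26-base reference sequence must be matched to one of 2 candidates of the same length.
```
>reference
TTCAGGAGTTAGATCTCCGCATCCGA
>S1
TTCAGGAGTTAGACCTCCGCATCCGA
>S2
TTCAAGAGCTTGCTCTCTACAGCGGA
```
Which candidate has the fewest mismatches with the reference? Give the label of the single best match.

S1 differs at 1 position; S2 differs at 8 positions. The closest is S1.

S1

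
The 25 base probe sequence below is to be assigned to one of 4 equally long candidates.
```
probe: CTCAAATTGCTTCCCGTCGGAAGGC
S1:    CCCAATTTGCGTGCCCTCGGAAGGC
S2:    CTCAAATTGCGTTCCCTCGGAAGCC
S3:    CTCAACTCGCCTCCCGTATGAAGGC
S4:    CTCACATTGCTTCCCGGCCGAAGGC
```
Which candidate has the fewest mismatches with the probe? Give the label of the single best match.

S4

Hamming distances to probe — S1: 5; S2: 4; S3: 5; S4: 3.
Smallest is S4 with 3 mismatches.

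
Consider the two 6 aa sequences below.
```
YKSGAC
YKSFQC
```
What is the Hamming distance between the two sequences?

Mismatches (1-based): residue 4: G→F; residue 5: A→Q.

2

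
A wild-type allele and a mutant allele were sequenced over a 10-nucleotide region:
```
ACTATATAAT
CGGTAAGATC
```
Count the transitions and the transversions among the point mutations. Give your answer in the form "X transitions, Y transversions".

1 transition, 7 transversions

Transitions (purine↔purine or pyrimidine↔pyrimidine): 10 T→C.
Transversions (purine↔pyrimidine): 1 A→C, 2 C→G, 3 T→G, 4 A→T, 5 T→A, 7 T→G, 9 A→T.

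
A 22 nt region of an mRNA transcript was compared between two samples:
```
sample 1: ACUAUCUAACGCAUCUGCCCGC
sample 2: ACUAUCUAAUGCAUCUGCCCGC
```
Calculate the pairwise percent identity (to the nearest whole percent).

95%

Mismatch at position 10 (1-based): 1 of 22.
Identical positions: 21/22 = 95.45% → 95%.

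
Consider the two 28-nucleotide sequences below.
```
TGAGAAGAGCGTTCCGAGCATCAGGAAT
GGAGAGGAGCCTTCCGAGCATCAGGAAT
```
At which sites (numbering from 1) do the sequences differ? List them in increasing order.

1, 6, 11

Differences at site 1 (T→G), site 6 (A→G), site 11 (G→C).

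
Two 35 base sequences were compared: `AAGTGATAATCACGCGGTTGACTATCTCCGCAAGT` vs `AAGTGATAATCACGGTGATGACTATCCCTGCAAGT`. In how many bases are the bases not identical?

5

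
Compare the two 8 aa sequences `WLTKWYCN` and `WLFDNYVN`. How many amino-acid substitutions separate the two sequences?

Mismatches (1-based): position 3: T→F; position 4: K→D; position 5: W→N; position 7: C→V.

4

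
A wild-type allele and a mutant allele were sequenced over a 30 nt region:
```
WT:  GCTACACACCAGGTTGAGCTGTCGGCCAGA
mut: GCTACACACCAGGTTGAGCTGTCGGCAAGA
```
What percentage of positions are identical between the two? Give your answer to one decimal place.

1 position differs (27), so 29 of 30 match: 29/30 = 96.67%.

96.7%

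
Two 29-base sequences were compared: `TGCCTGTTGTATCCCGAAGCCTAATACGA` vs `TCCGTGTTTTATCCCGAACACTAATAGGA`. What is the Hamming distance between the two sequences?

6

Mismatches (1-based): position 2: G→C; position 4: C→G; position 9: G→T; position 19: G→C; position 20: C→A; position 27: C→G.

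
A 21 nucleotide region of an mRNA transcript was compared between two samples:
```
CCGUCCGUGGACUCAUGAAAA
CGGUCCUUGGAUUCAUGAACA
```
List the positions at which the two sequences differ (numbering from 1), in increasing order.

2, 7, 12, 20

Scanning 1-based: 2: C/G; 7: G/U; 12: C/U; 20: A/C.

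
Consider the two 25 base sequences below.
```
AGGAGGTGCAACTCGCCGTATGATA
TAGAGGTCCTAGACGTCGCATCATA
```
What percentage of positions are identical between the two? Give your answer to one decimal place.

64.0%

Mismatches at positions 1, 2, 8, 10, 12, 13, 16, 19, 22 (1-based): 9 of 25.
Identical positions: 16/25 = 64% → 64.0%.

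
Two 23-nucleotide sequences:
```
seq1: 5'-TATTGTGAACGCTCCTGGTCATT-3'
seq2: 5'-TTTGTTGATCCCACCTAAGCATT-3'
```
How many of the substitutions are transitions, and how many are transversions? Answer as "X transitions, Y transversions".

2 transitions, 7 transversions

Transitions (purine↔purine or pyrimidine↔pyrimidine): 17 G→A, 18 G→A.
Transversions (purine↔pyrimidine): 2 A→T, 4 T→G, 5 G→T, 9 A→T, 11 G→C, 13 T→A, 19 T→G.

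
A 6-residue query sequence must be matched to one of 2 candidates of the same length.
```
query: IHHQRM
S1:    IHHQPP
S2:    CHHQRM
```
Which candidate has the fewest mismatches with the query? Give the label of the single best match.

Hamming distances to query — S1: 2; S2: 1.
Smallest is S2 with 1 mismatch.

S2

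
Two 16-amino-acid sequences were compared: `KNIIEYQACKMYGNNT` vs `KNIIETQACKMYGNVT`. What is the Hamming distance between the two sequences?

2

Mismatches (1-based): position 6: Y→T; position 15: N→V.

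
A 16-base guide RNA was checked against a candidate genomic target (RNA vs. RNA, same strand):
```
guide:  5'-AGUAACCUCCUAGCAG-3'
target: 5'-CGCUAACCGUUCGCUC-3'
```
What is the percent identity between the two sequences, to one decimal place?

Mismatches at positions 1, 3, 4, 6, 8, 9, 10, 12, 15, 16 (1-based): 10 of 16.
Identical positions: 6/16 = 37.5% → 37.5%.

37.5%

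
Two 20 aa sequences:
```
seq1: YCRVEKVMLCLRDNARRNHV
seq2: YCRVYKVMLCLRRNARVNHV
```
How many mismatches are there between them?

Comparing position by position, 3 residues differ: 5 (E/Y), 13 (D/R), 17 (R/V).

3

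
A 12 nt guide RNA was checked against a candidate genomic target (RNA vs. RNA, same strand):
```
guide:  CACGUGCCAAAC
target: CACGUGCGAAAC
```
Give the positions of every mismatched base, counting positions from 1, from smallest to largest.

Differences at position 8 (C→G).

8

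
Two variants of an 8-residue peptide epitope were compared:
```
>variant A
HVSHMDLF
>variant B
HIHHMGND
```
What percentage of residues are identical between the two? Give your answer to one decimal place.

37.5%

5 positions differ (2, 3, 6, 7, 8), so 3 of 8 match: 3/8 = 37.5%.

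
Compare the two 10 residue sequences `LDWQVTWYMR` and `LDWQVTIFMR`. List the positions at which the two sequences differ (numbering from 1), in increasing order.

7, 8

Scanning 1-based: 7: W/I; 8: Y/F.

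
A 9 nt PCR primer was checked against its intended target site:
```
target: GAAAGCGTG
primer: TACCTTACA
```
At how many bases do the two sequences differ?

8

The sequences differ at bases 1, 3, 4, 5, 6, 7, 8, 9 (1-based) — 8 in total.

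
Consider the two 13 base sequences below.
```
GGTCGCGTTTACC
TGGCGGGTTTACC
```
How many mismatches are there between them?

3

The sequences differ at positions 1, 3, 6 (1-based) — 3 in total.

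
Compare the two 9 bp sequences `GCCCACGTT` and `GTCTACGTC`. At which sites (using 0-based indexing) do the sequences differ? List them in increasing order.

1, 3, 8

Scanning 0-based: 1: C/T; 3: C/T; 8: T/C.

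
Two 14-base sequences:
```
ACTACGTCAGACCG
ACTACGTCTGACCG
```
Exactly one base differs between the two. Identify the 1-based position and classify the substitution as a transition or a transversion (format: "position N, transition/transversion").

The sequences differ only at position 9: A→T (purine→pyrimidine), a transversion.

position 9, transversion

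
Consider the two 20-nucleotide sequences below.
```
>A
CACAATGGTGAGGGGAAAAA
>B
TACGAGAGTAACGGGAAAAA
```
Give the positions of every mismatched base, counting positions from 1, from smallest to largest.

1, 4, 6, 7, 10, 12

Scanning 1-based: 1: C/T; 4: A/G; 6: T/G; 7: G/A; 10: G/A; 12: G/C.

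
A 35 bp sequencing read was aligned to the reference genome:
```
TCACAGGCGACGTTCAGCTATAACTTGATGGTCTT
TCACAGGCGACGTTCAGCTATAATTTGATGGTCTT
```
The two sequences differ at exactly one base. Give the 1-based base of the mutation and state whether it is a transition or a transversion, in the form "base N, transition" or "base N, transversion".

base 24, transition

The sequences differ only at base 24: C→T (pyrimidine→pyrimidine), a transition.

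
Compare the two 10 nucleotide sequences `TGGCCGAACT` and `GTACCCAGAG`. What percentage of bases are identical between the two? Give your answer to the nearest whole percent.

7 positions differ (1, 2, 3, 6, 8, 9, 10), so 3 of 10 match: 3/10 = 30%.

30%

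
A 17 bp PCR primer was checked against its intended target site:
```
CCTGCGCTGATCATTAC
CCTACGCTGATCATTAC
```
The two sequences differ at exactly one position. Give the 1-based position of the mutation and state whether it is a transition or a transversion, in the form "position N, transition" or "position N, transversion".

The sequences differ only at position 4: G→A (purine→purine), a transition.

position 4, transition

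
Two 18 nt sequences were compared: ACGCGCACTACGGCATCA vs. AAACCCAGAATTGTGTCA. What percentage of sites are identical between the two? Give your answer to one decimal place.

50.0%

9 positions differ (2, 3, 5, 8, 9, 11, 12, 14, 15), so 9 of 18 match: 9/18 = 50%.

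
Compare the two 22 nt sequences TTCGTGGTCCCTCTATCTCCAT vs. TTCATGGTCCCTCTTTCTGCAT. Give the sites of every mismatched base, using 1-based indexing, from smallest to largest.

4, 15, 19

Scanning 1-based: 4: G/A; 15: A/T; 19: C/G.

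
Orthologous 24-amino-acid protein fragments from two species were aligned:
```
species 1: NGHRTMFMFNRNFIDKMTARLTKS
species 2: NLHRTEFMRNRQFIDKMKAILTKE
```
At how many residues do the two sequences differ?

7

Comparing position by position, 7 residues differ: 2 (G/L), 6 (M/E), 9 (F/R), 12 (N/Q), 18 (T/K), 20 (R/I), 24 (S/E).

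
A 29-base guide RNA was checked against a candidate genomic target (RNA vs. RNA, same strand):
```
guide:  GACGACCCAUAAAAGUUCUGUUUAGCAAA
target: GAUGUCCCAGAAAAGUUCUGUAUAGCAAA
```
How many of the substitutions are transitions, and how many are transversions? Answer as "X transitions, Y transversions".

1 transition, 3 transversions

Transitions (purine↔purine or pyrimidine↔pyrimidine): 3 C→U.
Transversions (purine↔pyrimidine): 5 A→U, 10 U→G, 22 U→A.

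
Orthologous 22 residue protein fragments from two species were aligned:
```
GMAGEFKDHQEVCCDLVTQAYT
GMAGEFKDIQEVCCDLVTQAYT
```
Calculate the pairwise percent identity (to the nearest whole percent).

95%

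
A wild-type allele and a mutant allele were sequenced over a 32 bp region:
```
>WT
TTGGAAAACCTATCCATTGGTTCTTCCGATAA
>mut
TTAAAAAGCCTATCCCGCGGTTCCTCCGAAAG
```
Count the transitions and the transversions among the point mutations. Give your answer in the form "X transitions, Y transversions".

Transitions (purine↔purine or pyrimidine↔pyrimidine): 3 G→A, 4 G→A, 8 A→G, 18 T→C, 24 T→C, 32 A→G.
Transversions (purine↔pyrimidine): 16 A→C, 17 T→G, 30 T→A.

6 transitions, 3 transversions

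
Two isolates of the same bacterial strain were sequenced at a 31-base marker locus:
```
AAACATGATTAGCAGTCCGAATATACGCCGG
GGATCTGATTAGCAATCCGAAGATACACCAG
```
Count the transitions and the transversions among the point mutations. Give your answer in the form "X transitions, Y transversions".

6 transitions, 2 transversions

Mismatches (1-based):
base 1: A→G (purine→purine, transition)
base 2: A→G (purine→purine, transition)
base 4: C→T (pyrimidine→pyrimidine, transition)
base 5: A→C (purine→pyrimidine, transversion)
base 15: G→A (purine→purine, transition)
base 22: T→G (pyrimidine→purine, transversion)
base 27: G→A (purine→purine, transition)
base 30: G→A (purine→purine, transition)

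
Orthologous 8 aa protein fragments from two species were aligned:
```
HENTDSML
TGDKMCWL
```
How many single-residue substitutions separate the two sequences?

7

Comparing position by position, 7 residues differ: 1 (H/T), 2 (E/G), 3 (N/D), 4 (T/K), 5 (D/M), 6 (S/C), 7 (M/W).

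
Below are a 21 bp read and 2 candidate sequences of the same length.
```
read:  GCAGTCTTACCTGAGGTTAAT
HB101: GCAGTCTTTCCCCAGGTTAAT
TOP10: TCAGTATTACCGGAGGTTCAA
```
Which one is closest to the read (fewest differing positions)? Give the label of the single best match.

HB101 differs at 3 positions; TOP10 differs at 5 positions. The closest is HB101.

HB101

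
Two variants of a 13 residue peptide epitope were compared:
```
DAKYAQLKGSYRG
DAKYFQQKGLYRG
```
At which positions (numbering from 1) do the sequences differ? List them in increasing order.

5, 7, 10

Differences at position 5 (A→F), position 7 (L→Q), position 10 (S→L).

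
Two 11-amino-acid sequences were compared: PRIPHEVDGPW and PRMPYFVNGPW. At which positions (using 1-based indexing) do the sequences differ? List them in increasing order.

Scanning 1-based: 3: I/M; 5: H/Y; 6: E/F; 8: D/N.

3, 5, 6, 8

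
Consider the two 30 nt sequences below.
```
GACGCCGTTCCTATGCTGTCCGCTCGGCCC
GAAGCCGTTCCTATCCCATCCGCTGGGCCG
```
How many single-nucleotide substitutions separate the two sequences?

The sequences differ at sites 3, 15, 17, 18, 25, 30 (1-based) — 6 in total.

6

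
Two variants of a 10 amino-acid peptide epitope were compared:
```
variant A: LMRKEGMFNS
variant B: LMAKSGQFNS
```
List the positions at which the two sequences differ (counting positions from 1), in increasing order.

Differences at position 3 (R→A), position 5 (E→S), position 7 (M→Q).

3, 5, 7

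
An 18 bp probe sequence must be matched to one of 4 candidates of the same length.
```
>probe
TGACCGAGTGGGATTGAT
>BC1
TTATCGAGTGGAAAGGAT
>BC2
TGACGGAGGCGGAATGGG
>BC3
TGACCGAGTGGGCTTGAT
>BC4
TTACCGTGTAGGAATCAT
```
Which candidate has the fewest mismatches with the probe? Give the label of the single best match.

Hamming distances to probe — BC1: 5; BC2: 6; BC3: 1; BC4: 5.
Smallest is BC3 with 1 mismatch.

BC3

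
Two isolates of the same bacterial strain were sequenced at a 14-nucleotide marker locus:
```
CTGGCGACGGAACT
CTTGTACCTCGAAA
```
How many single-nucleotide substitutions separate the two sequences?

9

Comparing position by position, 9 sites differ: 3 (G/T), 5 (C/T), 6 (G/A), 7 (A/C), 9 (G/T), 10 (G/C), 11 (A/G), 13 (C/A), 14 (T/A).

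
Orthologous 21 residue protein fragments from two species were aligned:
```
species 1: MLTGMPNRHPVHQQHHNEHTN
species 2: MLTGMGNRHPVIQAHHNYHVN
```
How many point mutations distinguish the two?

5

The sequences differ at positions 6, 12, 14, 18, 20 (1-based) — 5 in total.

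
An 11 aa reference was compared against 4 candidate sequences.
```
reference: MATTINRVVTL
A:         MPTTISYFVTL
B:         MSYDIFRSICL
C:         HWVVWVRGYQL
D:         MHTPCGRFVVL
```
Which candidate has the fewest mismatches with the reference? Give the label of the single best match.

Hamming distances to reference — A: 4; B: 7; C: 9; D: 6.
Smallest is A with 4 mismatches.

A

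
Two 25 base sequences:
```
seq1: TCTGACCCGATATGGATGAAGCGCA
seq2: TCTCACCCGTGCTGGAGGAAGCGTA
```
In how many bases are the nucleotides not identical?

6

Mismatches (1-based): base 4: G→C; base 10: A→T; base 11: T→G; base 12: A→C; base 17: T→G; base 24: C→T.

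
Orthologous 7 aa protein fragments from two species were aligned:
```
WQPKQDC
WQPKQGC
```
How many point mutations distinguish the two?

Mismatches (1-based): position 6: D→G.

1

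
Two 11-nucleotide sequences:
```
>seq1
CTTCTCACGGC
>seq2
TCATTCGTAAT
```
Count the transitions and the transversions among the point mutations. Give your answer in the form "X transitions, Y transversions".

8 transitions, 1 transversion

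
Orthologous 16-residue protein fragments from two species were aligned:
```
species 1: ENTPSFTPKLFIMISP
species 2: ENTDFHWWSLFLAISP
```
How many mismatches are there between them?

8

The sequences differ at positions 4, 5, 6, 7, 8, 9, 12, 13 (1-based) — 8 in total.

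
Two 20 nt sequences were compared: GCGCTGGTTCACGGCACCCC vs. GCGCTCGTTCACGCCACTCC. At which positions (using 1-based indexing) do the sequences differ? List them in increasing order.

Scanning 1-based: 6: G/C; 14: G/C; 18: C/T.

6, 14, 18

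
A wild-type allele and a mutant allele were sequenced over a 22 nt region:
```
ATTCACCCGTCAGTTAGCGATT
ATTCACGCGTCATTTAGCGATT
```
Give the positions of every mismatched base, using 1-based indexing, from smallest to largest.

Scanning 1-based: 7: C/G; 13: G/T.

7, 13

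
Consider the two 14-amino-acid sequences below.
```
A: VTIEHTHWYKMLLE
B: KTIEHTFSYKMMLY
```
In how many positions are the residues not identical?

The sequences differ at positions 1, 7, 8, 12, 14 (1-based) — 5 in total.

5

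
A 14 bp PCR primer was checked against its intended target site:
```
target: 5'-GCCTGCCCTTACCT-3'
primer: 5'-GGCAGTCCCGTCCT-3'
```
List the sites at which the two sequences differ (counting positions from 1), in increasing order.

Scanning 1-based: 2: C/G; 4: T/A; 6: C/T; 9: T/C; 10: T/G; 11: A/T.

2, 4, 6, 9, 10, 11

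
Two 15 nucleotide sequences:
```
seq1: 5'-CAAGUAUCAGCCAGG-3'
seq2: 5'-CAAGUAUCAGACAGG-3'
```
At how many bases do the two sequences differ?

1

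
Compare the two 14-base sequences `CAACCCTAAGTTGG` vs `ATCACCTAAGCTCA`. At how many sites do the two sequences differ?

7

Comparing position by position, 7 sites differ: 1 (C/A), 2 (A/T), 3 (A/C), 4 (C/A), 11 (T/C), 13 (G/C), 14 (G/A).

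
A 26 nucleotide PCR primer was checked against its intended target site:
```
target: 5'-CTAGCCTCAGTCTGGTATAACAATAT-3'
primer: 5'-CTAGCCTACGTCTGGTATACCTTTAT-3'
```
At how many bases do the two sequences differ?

5

Mismatches (1-based): base 8: C→A; base 9: A→C; base 20: A→C; base 22: A→T; base 23: A→T.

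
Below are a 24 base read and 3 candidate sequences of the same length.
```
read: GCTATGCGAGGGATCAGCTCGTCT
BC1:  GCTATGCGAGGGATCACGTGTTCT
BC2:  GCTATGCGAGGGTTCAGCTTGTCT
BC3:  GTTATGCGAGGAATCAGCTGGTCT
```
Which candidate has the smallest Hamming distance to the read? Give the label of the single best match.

BC2

BC1 differs at 4 bases; BC2 differs at 2 bases; BC3 differs at 3 bases. The closest is BC2.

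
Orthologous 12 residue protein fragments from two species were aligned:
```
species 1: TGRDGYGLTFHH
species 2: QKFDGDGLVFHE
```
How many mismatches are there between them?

Mismatches (1-based): residue 1: T→Q; residue 2: G→K; residue 3: R→F; residue 6: Y→D; residue 9: T→V; residue 12: H→E.

6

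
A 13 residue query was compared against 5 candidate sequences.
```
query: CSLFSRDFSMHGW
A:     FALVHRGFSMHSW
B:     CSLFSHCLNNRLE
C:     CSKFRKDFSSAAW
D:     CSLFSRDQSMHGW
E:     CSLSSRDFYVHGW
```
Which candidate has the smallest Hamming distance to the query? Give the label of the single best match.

D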